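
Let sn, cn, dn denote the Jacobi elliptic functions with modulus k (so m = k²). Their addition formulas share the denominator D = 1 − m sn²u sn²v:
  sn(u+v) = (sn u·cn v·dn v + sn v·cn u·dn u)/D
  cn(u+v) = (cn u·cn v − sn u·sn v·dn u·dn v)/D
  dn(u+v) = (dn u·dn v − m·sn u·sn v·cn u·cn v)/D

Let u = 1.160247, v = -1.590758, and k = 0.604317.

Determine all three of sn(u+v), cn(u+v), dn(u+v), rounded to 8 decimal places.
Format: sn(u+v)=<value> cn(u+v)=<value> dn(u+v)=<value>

sn u = 0.8856365078517068, cn u = 0.4643791295485119, dn u = 0.8447220824345013
sn v = -0.9915133616497861, cn v = 0.1300048217180444, dn v = 0.8006080720719211
m = k² = 0.365199036489
D = 1 − m·sn²u·sn²v = 0.7183966694577324
sn(u+v) = (sn u·cn v·dn v + sn v·cn u·dn u)/D = -0.2967626159953922/0.7183966694577324 = -0.4130901890447204
cn(u+v) = (cn u·cn v − sn u·sn v·dn u·dn v)/D = 0.6542367495299647/0.7183966694577324 = 0.910690120576147
dn(u+v) = (dn u·dn v − m·sn u·sn v·cn u·cn v)/D = 0.6956517861619495/0.7183966694577324 = 0.9683393809259285

sn(u+v)=-0.41309019 cn(u+v)=0.91069012 dn(u+v)=0.96833938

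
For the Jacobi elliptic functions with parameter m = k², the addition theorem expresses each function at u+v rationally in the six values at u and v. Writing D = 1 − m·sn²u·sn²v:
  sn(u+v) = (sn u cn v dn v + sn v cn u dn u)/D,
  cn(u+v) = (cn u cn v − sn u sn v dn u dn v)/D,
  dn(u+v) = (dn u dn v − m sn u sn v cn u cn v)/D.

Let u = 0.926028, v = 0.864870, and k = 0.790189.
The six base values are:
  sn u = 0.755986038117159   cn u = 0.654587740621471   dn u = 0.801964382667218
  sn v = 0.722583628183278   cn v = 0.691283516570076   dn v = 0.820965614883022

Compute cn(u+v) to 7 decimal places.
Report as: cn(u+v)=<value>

m = k² = 0.624398655721
D = 1 − m·sn²u·sn²v = 0.8136773107646397
cn(u+v) = (cn u·cn v − sn u·sn v·dn u·dn v)/D = 0.09285416186867726/0.8136773107646397 = 0.1141166905359805

cn(u+v)=0.1141167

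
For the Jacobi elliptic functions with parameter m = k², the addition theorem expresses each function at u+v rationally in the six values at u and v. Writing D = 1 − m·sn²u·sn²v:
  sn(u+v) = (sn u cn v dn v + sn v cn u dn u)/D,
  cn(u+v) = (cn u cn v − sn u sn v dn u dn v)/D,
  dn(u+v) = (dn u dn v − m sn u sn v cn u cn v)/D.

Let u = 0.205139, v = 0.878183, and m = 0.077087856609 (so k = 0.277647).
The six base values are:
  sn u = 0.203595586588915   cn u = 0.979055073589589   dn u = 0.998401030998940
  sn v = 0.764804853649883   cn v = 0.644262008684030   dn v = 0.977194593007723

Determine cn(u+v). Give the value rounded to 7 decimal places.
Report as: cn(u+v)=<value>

m = k² = 0.077087856609
D = 1 − m·sn²u·sn²v = 0.9981309369143796
cn(u+v) = (cn u·cn v − sn u·sn v·dn u·dn v)/D = 0.4788514446731667/0.9981309369143796 = 0.4797481241824718

cn(u+v)=0.4797481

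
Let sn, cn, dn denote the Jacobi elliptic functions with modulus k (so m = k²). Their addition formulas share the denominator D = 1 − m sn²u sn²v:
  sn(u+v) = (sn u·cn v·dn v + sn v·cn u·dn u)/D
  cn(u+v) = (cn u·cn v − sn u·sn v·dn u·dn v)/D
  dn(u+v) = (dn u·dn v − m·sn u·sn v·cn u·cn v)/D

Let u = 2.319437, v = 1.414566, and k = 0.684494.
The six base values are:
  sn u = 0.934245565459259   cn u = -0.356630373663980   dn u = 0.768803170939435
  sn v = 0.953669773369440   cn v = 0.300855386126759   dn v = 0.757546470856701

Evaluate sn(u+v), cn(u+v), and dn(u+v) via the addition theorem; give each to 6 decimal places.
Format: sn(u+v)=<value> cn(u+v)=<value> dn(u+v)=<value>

m = k² = 0.468532036036
D = 1 − m·sn²u·sn²v = 0.6280732482810826
sn(u+v) = (sn u·cn v·dn v + sn v·cn u·dn u)/D = -0.04855009168375027/0.6280732482810826 = -0.07730004711492277
cn(u+v) = (cn u·cn v − sn u·sn v·dn u·dn v)/D = -0.6261939745828363/0.6280732482810826 = -0.9970078749518635
dn(u+v) = (dn u·dn v − m·sn u·sn v·cn u·cn v)/D = 0.6271934494251141/0.6280732482810826 = 0.9985992097922076

sn(u+v)=-0.077300 cn(u+v)=-0.997008 dn(u+v)=0.998599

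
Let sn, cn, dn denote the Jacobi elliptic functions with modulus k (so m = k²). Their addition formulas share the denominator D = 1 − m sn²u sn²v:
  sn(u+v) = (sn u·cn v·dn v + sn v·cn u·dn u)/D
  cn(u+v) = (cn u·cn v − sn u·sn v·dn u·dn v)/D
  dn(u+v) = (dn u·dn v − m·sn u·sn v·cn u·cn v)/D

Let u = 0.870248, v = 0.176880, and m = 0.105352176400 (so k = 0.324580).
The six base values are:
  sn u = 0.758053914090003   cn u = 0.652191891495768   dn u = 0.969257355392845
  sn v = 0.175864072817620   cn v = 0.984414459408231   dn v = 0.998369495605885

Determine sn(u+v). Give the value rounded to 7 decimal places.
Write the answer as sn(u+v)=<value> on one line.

m = k² = 0.1053521764
D = 1 − m·sn²u·sn²v = 0.9981276029239171
sn(u+v) = (sn u·cn v·dn v + sn v·cn u·dn u)/D = 0.8561935171198681/0.9981276029239171 = 0.8577996586926692

sn(u+v)=0.8577997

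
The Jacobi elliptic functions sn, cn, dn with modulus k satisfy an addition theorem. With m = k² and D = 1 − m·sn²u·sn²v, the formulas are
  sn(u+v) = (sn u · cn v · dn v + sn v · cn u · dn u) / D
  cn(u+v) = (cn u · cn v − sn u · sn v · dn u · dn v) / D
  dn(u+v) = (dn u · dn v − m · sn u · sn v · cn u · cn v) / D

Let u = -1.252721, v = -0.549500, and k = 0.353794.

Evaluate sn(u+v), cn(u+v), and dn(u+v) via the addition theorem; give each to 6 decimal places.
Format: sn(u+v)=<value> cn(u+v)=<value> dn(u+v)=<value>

sn(u+v)=-0.986081 cn(u+v)=-0.166268 dn(u+v)=0.937171

sn u = -0.9400564896789641, cn u = 0.3410187622587116, dn u = 0.9430728087733283
sn v = -0.5194834850363129, cn v = 0.8544804905757222, dn v = 0.9829655051934465
m = k² = 0.125170194436
D = 1 − m·sn²u·sn²v = 0.9701494510978682
sn(u+v) = (sn u·cn v·dn v + sn v·cn u·dn u)/D = -0.9566455607145901/0.9701494510978682 = -0.9860806081289883
cn(u+v) = (cn u·cn v − sn u·sn v·dn u·dn v)/D = -0.1613047693980637/0.9701494510978682 = -0.1662679592464062
dn(u+v) = (dn u·dn v − m·sn u·sn v·cn u·cn v)/D = 0.9091962711071194/0.9701494510978682 = 0.9371713503298165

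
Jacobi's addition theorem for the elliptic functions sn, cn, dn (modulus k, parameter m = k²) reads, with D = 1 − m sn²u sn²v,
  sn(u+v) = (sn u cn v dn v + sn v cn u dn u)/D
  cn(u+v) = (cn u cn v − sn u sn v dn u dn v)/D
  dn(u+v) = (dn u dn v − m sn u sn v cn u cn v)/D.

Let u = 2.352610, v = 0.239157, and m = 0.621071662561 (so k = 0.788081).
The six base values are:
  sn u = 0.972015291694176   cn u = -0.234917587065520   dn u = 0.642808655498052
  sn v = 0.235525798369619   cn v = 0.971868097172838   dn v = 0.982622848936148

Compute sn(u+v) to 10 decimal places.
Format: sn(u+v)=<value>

m = k² = 0.621071662561
D = 1 − m·sn²u·sn²v = 0.9674489593027891
sn(u+v) = (sn u·cn v·dn v + sn v·cn u·dn u)/D = 0.8926889093727492/0.9674489593027891 = 0.9227245538783595

sn(u+v)=0.9227245539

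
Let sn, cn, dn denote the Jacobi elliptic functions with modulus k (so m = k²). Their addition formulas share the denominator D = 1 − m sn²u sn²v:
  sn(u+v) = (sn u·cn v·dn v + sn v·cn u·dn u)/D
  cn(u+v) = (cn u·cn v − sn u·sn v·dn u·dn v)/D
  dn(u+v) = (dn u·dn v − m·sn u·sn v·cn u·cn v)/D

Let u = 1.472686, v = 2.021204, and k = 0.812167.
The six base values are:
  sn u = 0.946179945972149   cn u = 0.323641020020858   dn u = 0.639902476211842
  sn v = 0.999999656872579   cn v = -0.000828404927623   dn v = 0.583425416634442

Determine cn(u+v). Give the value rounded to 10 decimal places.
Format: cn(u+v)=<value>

m = k² = 0.659615235889
D = 1 − m·sn²u·sn²v = 0.4094755843124948
cn(u+v) = (cn u·cn v − sn u·sn v·dn u·dn v)/D = -0.3535104236791557/0.4094755843124948 = -0.8633247920573725

cn(u+v)=-0.8633247921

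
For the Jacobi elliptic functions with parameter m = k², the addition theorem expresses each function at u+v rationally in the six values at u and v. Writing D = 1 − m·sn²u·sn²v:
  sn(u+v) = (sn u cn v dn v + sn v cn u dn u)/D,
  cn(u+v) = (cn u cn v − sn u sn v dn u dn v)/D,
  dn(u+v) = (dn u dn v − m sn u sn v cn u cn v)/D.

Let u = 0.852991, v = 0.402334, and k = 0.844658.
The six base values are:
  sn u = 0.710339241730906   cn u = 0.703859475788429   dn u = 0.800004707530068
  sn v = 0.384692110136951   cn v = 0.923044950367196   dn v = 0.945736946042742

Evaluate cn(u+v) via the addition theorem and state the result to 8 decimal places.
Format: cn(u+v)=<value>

m = k² = 0.713447136964
D = 1 − m·sn²u·sn²v = 0.9467254275995796
cn(u+v) = (cn u·cn v − sn u·sn v·dn u·dn v)/D = 0.4429456171158321/0.9467254275995796 = 0.4678712583424741

cn(u+v)=0.46787126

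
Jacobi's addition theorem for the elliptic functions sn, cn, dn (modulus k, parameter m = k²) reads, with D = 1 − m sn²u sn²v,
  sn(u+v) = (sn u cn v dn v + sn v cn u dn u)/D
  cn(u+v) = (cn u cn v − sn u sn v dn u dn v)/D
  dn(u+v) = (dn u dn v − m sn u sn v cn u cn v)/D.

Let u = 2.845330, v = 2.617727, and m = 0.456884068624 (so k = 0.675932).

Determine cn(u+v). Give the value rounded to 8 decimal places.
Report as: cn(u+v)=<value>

sn u = 0.6887710482400553, cn u = -0.7249789259739178, dn u = 0.8850150614473009
sn v = 0.8165172050152338, cn v = -0.5773211012202053, dn v = 0.8339036115326818
m = k² = 0.456884068624
D = 1 − m·sn²u·sn²v = 0.8554938060341371
cn(u+v) = (cn u·cn v − sn u·sn v·dn u·dn v)/D = 0.00348958977419703/0.8554938060341371 = 0.004079035697960136

cn(u+v)=0.00407904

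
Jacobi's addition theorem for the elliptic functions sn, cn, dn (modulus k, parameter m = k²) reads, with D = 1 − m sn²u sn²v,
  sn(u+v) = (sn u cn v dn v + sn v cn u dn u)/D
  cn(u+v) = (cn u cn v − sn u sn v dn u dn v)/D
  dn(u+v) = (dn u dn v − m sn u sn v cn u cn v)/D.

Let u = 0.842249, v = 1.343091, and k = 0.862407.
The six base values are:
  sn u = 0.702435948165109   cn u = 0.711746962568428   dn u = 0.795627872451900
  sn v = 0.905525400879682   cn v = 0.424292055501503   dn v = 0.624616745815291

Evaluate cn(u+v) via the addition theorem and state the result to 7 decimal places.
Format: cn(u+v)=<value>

cn(u+v)=-0.0201922

m = k² = 0.743745833649
D = 1 − m·sn²u·sn²v = 0.69908815845195
cn(u+v) = (cn u·cn v − sn u·sn v·dn u·dn v)/D = -0.01411613676623674/0.69908815845195 = -0.02019221266384385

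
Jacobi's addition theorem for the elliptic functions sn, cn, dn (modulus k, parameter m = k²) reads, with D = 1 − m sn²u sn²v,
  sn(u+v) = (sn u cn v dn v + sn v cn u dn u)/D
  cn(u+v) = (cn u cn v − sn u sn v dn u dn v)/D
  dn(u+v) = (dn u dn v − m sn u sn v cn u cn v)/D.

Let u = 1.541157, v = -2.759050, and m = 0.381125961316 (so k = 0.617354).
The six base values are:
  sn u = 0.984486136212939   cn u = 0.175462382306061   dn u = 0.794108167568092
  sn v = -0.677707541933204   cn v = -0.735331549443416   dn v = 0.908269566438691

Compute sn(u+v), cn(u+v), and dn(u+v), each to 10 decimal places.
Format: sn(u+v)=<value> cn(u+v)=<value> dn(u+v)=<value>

sn(u+v)=-0.9055862744 cn(u+v)=0.4241621148 dn(u+v)=0.8291222734

m = k² = 0.381125961316
D = 1 − m·sn²u·sn²v = 0.8303427670047799
sn(u+v) = (sn u·cn v·dn v + sn v·cn u·dn u)/D = -0.7519470128318168/0.8303427670047799 = -0.9055862743819001
cn(u+v) = (cn u·cn v − sn u·sn v·dn u·dn v)/D = 0.3521999440807192/0.8303427670047799 = 0.4241621148229883
dn(u+v) = (dn u·dn v − m·sn u·sn v·cn u·cn v)/D = 0.688455682652344/0.8303427670047799 = 0.8291222733663926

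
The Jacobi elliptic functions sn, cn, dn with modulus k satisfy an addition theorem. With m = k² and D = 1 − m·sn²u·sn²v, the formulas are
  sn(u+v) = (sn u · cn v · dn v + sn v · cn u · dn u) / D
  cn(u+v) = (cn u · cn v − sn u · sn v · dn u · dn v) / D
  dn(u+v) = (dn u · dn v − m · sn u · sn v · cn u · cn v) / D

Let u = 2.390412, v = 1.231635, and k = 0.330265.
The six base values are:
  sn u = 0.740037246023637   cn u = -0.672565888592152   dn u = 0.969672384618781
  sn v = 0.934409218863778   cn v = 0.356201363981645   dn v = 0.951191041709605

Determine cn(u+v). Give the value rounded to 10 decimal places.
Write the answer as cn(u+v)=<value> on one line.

cn(u+v)=-0.9256455712

m = k² = 0.109074970225
D = 1 − m·sn²u·sn²v = 0.9478437343405414
cn(u+v) = (cn u·cn v − sn u·sn v·dn u·dn v)/D = -0.8773673549276925/0.9478437343405414 = -0.9256455712482157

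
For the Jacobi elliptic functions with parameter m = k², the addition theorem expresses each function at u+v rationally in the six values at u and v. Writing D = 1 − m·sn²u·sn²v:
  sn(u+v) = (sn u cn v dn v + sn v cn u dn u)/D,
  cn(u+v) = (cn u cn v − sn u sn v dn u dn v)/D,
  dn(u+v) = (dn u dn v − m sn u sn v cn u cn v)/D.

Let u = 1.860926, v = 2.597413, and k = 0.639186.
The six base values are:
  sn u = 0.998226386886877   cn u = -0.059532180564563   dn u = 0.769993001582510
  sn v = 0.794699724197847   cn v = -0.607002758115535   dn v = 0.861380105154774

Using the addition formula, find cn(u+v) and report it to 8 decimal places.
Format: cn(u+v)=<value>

m = k² = 0.408558742596
D = 1 − m·sn²u·sn²v = 0.7428901445036713
cn(u+v) = (cn u·cn v − sn u·sn v·dn u·dn v)/D = -0.4900188276300705/0.7428901445036713 = -0.6596114260708824

cn(u+v)=-0.65961143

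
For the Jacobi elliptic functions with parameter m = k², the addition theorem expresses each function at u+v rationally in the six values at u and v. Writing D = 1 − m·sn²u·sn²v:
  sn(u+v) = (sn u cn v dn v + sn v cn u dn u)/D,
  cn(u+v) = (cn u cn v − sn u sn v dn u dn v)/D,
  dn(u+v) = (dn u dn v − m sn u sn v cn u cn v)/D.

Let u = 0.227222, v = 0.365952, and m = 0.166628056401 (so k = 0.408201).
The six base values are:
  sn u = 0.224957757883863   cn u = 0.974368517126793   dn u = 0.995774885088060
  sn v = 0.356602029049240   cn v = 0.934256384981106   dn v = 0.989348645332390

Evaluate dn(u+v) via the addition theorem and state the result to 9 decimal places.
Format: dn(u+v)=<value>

dn(u+v)=0.974044920

m = k² = 0.166628056401
D = 1 − m·sn²u·sn²v = 0.9989276965625983
dn(u+v) = (dn u·dn v − m·sn u·sn v·cn u·cn v)/D = 0.9730004487241109/0.9989276965625983 = 0.9740449204404829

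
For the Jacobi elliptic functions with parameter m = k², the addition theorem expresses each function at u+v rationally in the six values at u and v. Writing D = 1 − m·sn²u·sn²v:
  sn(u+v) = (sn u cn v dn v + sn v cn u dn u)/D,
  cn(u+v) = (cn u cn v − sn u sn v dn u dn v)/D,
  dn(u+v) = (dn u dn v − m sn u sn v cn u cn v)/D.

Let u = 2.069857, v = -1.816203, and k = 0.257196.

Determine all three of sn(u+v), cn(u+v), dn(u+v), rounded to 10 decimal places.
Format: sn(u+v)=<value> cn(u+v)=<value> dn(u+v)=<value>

sn u = 0.897263211965701, cn u = -0.4414960118200316, dn u = 0.9730077332991598
sn v = -0.9777845218695247, cn v = -0.2096125683073058, dn v = 0.9678619059238434
m = k² = 0.066149782416
D = 1 − m·sn²u·sn²v = 0.9490839786121673
sn(u+v) = (sn u·cn v·dn v + sn v·cn u·dn u)/D = 0.2380025408755433/0.9490839786121673 = 0.2507707918782605
cn(u+v) = (cn u·cn v − sn u·sn v·dn u·dn v)/D = 0.9187574157497104/0.9490839786121673 = 0.9680464916215286
dn(u+v) = (dn u·dn v − m·sn u·sn v·cn u·cn v)/D = 0.9471078767370697/0.9490839786121673 = 0.9979178851190943

sn(u+v)=0.2507707919 cn(u+v)=0.9680464916 dn(u+v)=0.9979178851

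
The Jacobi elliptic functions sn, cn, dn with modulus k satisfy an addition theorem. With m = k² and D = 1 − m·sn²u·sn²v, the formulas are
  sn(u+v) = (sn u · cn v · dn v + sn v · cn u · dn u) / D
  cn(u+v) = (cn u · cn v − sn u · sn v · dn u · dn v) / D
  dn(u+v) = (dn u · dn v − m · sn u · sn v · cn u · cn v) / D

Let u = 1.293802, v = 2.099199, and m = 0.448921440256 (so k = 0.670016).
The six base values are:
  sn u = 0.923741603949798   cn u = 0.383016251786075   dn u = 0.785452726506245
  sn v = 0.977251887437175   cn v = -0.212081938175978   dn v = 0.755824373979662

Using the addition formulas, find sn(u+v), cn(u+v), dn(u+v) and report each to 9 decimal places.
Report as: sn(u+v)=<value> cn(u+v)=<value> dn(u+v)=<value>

sn(u+v)=0.230105248 cn(u+v)=-0.973165749 dn(u+v)=0.988043682

m = k² = 0.448921440256
D = 1 − m·sn²u·sn²v = 0.6341657255404508
sn(u+v) = (sn u·cn v·dn v + sn v·cn u·dn u)/D = 0.1459248616462966/0.6341657255404508 = 0.2301052481540784
cn(u+v) = (cn u·cn v − sn u·sn v·dn u·dn v)/D = -0.6171483632026869/0.6341657255404508 = -0.9731657488690968
dn(u+v) = (dn u·dn v − m·sn u·sn v·cn u·cn v)/D = 0.6265834381875143/0.6341657255404508 = 0.98804368156845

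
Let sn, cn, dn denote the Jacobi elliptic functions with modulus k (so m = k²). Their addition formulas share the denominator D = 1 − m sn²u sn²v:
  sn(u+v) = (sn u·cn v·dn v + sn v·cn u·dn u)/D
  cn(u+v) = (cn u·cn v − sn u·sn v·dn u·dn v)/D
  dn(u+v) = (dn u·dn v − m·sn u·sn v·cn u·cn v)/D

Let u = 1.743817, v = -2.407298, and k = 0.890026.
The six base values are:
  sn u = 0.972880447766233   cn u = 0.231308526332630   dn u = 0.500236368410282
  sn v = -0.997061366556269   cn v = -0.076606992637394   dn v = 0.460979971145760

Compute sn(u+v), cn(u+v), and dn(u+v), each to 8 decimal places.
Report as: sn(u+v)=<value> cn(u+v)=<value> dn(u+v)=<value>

m = k² = 0.792146280676
D = 1 − m·sn²u·sn²v = 0.2546365102840798
sn(u+v) = (sn u·cn v·dn v + sn v·cn u·dn u)/D = -0.1497254925858744/0.2546365102840798 = -0.5879969546348102
cn(u+v) = (cn u·cn v − sn u·sn v·dn u·dn v)/D = 0.2059660875959232/0.2546365102840798 = 0.8088631412916458
dn(u+v) = (dn u·dn v − m·sn u·sn v·cn u·cn v)/D = 0.2169830324493943/0.2546365102840798 = 0.8521285192265704

sn(u+v)=-0.58799695 cn(u+v)=0.80886314 dn(u+v)=0.85212852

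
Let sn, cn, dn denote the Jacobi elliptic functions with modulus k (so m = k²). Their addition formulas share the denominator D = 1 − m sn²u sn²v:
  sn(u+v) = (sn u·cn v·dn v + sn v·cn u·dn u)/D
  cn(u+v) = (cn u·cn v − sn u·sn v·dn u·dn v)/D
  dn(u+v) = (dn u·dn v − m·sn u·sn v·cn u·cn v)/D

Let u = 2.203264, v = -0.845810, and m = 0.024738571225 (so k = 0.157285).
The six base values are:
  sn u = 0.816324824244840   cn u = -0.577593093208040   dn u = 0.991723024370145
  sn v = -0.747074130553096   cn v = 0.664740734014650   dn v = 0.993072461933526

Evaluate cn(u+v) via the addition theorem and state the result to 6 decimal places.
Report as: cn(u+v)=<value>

cn(u+v)=0.218680

m = k² = 0.024738571225
D = 1 − m·sn²u·sn²v = 0.99079914860312
cn(u+v) = (cn u·cn v − sn u·sn v·dn u·dn v)/D = 0.216667918997042/0.99079914860312 = 0.2186799608200226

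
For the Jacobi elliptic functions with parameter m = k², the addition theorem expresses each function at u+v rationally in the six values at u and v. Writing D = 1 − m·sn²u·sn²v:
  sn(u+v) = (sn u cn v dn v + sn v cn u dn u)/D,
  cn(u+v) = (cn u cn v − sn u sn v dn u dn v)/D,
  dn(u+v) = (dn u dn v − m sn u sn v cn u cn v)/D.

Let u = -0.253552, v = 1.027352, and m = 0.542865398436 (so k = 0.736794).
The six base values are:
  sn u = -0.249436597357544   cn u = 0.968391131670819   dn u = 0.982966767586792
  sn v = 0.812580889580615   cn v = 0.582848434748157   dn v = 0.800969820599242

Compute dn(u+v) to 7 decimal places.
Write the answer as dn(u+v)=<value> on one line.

m = k² = 0.542865398436
D = 1 − m·sn²u·sn²v = 0.9776979021562543
dn(u+v) = (dn u·dn v − m·sn u·sn v·cn u·cn v)/D = 0.8494315454561392/0.9776979021562543 = 0.8688077816089905

dn(u+v)=0.8688078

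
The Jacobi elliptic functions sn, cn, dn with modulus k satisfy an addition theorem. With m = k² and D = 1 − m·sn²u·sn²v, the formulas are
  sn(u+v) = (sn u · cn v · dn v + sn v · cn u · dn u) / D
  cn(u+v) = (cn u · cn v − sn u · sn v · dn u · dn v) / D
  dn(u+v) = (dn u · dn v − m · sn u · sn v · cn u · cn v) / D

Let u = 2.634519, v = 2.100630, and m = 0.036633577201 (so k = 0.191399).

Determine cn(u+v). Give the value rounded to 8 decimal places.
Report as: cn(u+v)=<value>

cn(u+v)=-0.02091505

sn u = 0.5103266270302174, cn u = -0.8599806589359794, dn u = 0.9952182664294807
sn v = 0.8744970920027775, cn v = -0.4850307578687003, dn v = 0.985892818210173
m = k² = 0.036633577201
D = 1 − m·sn²u·sn²v = 0.9927038706333432
cn(u+v) = (cn u·cn v − sn u·sn v·dn u·dn v)/D = -0.02076245599384444/0.9927038706333432 = -0.02091505494040034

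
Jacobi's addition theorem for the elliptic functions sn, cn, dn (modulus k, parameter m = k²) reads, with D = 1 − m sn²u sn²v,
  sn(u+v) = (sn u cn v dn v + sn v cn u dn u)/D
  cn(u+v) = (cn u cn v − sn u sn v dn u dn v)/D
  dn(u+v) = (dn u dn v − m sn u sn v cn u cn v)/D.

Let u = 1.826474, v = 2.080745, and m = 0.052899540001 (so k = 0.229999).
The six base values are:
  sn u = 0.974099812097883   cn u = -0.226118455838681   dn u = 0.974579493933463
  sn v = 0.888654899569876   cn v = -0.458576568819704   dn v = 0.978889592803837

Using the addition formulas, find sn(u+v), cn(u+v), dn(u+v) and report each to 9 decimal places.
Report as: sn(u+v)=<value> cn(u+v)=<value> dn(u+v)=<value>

sn(u+v)=-0.659234115 cn(u+v)=-0.751937751 dn(u+v)=0.988438369

m = k² = 0.052899540001
D = 1 − m·sn²u·sn²v = 0.9603607805460289
sn(u+v) = (sn u·cn v·dn v + sn v·cn u·dn u)/D = -0.633102589155162/0.9603607805460289 = -0.6592341149075258
cn(u+v) = (cn u·cn v − sn u·sn v·dn u·dn v)/D = -0.7221315257042916/0.9603607805460289 = -0.7519377512414781
dn(u+v) = (dn u·dn v − m·sn u·sn v·cn u·cn v)/D = 0.9492574434741988/0.9603607805460289 = 0.9884383688955758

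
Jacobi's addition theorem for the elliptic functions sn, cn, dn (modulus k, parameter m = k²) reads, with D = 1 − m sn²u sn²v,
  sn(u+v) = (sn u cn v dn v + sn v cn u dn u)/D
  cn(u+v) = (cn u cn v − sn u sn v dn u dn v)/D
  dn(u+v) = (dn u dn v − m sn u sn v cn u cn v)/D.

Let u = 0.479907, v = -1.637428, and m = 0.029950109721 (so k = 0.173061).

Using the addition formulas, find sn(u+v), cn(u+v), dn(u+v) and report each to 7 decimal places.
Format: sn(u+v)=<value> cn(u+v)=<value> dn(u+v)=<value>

sn(u+v)=-0.9134198 cn(u+v)=0.4070187 dn(u+v)=0.9874267

sn u = 0.4612294079357156, cn u = 0.8872809212731158, dn u = 0.9968092276282184
sn v = -0.998550769783638, cn v = -0.05381784243635193, dn v = 0.9849551444526387
m = k² = 0.029950109721
D = 1 − m·sn²u·sn²v = 0.9936470900488237
sn(u+v) = (sn u·cn v·dn v + sn v·cn u·dn u)/D = -0.9076169610424385/0.9936470900488237 = -0.9134198350018234
cn(u+v) = (cn u·cn v − sn u·sn v·dn u·dn v)/D = 0.404432925947658/0.9936470900488237 = 0.4070186789635602
dn(u+v) = (dn u·dn v − m·sn u·sn v·cn u·cn v)/D = 0.9811536990533275/0.9936470900488237 = 0.9874267321661634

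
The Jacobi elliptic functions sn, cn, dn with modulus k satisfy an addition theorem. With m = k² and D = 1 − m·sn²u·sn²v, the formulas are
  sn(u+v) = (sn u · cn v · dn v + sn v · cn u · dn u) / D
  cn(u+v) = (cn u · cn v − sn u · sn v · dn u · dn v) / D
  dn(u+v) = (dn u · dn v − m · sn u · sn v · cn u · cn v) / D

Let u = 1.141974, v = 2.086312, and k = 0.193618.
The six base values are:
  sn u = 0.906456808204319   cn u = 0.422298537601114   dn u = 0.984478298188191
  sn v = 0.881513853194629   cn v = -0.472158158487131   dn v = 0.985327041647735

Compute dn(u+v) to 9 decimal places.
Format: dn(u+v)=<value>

m = k² = 0.037487929924
D = 1 − m·sn²u·sn²v = 0.9760644190266349
dn(u+v) = (dn u·dn v − m·sn u·sn v·cn u·cn v)/D = 0.9760058453805827/0.9760644190266349 = 0.9999399899792366

dn(u+v)=0.999939990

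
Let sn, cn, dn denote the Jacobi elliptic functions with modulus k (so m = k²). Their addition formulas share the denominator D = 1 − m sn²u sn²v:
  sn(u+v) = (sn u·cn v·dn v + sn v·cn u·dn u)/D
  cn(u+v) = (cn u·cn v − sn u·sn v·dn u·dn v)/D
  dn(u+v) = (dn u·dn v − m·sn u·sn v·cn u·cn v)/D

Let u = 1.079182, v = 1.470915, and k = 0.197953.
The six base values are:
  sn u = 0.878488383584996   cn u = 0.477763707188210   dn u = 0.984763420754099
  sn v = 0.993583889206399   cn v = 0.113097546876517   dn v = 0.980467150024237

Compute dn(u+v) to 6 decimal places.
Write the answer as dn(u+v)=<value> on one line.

m = k² = 0.039185390209
D = 1 − m·sn²u·sn²v = 0.9701458092186856
dn(u+v) = (dn u·dn v − m·sn u·sn v·cn u·cn v)/D = 0.9636800607058005/0.9701458092186856 = 0.9933352817159594

dn(u+v)=0.993335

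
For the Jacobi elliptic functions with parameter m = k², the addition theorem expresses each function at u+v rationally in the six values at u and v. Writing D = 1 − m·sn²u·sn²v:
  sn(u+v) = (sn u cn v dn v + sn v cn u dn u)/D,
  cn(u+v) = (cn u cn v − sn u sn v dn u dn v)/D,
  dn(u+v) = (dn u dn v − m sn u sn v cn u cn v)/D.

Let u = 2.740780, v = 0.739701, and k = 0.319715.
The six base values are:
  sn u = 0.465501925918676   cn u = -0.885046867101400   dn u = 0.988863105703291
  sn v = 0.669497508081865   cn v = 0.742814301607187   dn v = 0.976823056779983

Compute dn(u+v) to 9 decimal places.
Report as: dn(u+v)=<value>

m = k² = 0.102217681225
D = 1 − m·sn²u·sn²v = 0.9900718822605394
dn(u+v) = (dn u·dn v − m·sn u·sn v·cn u·cn v)/D = 0.9868874796071988/0.9900718822605394 = 0.9967836651960361

dn(u+v)=0.996783665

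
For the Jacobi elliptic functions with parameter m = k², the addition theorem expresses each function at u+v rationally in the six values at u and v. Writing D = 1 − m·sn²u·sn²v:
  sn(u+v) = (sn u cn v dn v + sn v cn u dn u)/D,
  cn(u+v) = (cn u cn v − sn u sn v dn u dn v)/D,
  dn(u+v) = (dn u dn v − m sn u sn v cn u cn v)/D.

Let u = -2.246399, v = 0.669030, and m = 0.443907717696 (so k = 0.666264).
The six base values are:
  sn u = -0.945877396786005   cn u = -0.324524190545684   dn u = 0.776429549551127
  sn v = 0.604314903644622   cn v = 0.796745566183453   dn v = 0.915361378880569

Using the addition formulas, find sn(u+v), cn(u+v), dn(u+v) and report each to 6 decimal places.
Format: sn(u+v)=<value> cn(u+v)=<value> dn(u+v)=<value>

m = k² = 0.443907717696
D = 1 − m·sn²u·sn²v = 0.8549595960970875
sn(u+v) = (sn u·cn v·dn v + sn v·cn u·dn u)/D = -0.8421072874895393/0.8549595960970875 = -0.9849673497248065
cn(u+v) = (cn u·cn v − sn u·sn v·dn u·dn v)/D = 0.147686246196135/0.8549595960970875 = 0.1727406147265046
dn(u+v) = (dn u·dn v − m·sn u·sn v·cn u·cn v)/D = 0.6451055052673815/0.8549595960970875 = 0.754545019685497

sn(u+v)=-0.984967 cn(u+v)=0.172741 dn(u+v)=0.754545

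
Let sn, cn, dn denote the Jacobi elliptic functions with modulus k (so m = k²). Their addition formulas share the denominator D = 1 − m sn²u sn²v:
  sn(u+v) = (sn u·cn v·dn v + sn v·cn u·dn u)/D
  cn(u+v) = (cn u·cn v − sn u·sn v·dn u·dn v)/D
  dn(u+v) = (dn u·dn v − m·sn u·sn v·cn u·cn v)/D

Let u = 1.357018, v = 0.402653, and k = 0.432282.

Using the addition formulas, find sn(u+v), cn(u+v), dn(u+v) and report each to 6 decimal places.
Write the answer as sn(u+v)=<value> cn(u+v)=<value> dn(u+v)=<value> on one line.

sn u = 0.9643887982012598, cn u = 0.2644886498584197, dn u = 0.9089578997064289
sn v = 0.3900513128344444, cn v = 0.9207931219096537, dn v = 0.9856824736981066
m = k² = 0.186867727524
D = 1 − m·sn²u·sn²v = 0.9735587424369809
sn(u+v) = (sn u·cn v·dn v + sn v·cn u·dn u)/D = 0.9690604367079252/0.9735587424369809 = 0.9953795230498411
cn(u+v) = (cn u·cn v − sn u·sn v·dn u·dn v)/D = -0.0934799175380525/0.9735587424369809 = -0.09601877469053031
dn(u+v) = (dn u·dn v − m·sn u·sn v·cn u·cn v)/D = 0.8788249136524747/0.9735587424369809 = 0.9026932586036138

sn(u+v)=0.995380 cn(u+v)=-0.096019 dn(u+v)=0.902693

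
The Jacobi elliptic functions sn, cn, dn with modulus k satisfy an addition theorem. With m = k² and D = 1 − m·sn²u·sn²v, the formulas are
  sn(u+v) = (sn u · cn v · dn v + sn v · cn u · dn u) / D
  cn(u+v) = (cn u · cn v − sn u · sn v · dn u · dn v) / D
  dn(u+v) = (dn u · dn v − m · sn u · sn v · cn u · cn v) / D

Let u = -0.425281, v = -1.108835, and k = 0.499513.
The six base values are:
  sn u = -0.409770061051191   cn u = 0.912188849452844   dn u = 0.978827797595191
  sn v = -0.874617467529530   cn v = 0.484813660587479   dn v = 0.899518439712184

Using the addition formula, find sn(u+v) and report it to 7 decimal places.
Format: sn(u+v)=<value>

m = k² = 0.249513237169
D = 1 − m·sn²u·sn²v = 0.9679513062602644
sn(u+v) = (sn u·cn v·dn v + sn v·cn u·dn u)/D = -0.9596250163800335/0.9679513062602644 = -0.9913980281586684

sn(u+v)=-0.9913980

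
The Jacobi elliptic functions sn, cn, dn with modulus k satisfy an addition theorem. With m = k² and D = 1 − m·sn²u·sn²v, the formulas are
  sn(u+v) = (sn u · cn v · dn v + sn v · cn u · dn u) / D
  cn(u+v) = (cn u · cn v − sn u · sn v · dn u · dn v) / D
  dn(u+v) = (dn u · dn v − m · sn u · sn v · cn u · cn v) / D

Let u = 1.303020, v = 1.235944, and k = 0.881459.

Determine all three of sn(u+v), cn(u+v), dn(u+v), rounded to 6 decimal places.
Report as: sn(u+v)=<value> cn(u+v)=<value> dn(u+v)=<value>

sn u = 0.8905827277099025, cn u = 0.4548212891947668, dn u = 0.6194803529851005
sn v = 0.87056561063432, cn v = 0.492052352479788, dn v = 0.6412070784317738
m = k² = 0.776969968681
D = 1 − m·sn²u·sn²v = 0.5329581650895634
sn(u+v) = (sn u·cn v·dn v + sn v·cn u·dn u)/D = 0.5262698309775204/0.5329581650895634 = 0.9874505457460831
cn(u+v) = (cn u·cn v − sn u·sn v·dn u·dn v)/D = -0.08416929807552378/0.5329581650895634 = -0.1579285272069697
dn(u+v) = (dn u·dn v − m·sn u·sn v·cn u·cn v)/D = 0.2624020840523938/0.5329581650895634 = 0.4923502466808014

sn(u+v)=0.987451 cn(u+v)=-0.157929 dn(u+v)=0.492350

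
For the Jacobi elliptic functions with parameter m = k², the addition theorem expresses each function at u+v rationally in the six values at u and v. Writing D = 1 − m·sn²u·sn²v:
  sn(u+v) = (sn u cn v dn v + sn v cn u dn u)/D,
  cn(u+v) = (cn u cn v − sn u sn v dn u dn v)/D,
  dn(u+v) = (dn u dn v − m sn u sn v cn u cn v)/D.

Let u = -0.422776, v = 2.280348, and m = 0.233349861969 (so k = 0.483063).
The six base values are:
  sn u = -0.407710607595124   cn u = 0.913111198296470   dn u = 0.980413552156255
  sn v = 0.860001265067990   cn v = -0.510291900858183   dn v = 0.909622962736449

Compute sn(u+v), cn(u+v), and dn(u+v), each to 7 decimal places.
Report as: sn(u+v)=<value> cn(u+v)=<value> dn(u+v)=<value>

sn(u+v)=0.9874736 cn(u+v)=-0.1577842 dn(u+v)=0.8788968

m = k² = 0.233349861969
D = 1 − m·sn²u·sn²v = 0.971311373910633
sn(u+v) = (sn u·cn v·dn v + sn v·cn u·dn u)/D = 0.9591443528028833/0.971311373910633 = 0.9874736140906458
cn(u+v) = (cn u·cn v − sn u·sn v·dn u·dn v)/D = -0.1532576117995434/0.971311373910633 = -0.157784224416633
dn(u+v) = (dn u·dn v − m·sn u·sn v·cn u·cn v)/D = 0.8536824576813418/0.971311373910633 = 0.8788967993284162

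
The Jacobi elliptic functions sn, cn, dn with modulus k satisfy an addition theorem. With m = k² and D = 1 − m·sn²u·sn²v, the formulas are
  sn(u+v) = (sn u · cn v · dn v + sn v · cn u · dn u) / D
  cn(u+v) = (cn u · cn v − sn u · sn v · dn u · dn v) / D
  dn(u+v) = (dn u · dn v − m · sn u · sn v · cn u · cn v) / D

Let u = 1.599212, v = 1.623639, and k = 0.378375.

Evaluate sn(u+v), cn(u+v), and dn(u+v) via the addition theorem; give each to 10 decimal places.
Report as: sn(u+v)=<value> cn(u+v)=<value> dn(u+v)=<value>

sn u = 0.9995379862468227, cn u = 0.03039430949448249, dn u = 0.9257238355216226
sn v = 0.9999696790455473, cn v = 0.007787232470212995, dn v = 0.9256570861838623
m = k² = 0.143167640625
D = 1 − m·sn²u·sn²v = 0.8569732934598683
sn(u+v) = (sn u·cn v·dn v + sn v·cn u·dn u)/D = 0.03534086021143032/0.8569732934598683 = 0.04123916168816446
cn(u+v) = (cn u·cn v − sn u·sn v·dn u·dn v)/D = -0.8562442696467929/0.8569732934598683 = -0.9991493039297267
dn(u+v) = (dn u·dn v − m·sn u·sn v·cn u·cn v)/D = 0.8568689588840291/0.8569732934598683 = 0.9998782522435233

sn(u+v)=0.0412391617 cn(u+v)=-0.9991493039 dn(u+v)=0.9998782522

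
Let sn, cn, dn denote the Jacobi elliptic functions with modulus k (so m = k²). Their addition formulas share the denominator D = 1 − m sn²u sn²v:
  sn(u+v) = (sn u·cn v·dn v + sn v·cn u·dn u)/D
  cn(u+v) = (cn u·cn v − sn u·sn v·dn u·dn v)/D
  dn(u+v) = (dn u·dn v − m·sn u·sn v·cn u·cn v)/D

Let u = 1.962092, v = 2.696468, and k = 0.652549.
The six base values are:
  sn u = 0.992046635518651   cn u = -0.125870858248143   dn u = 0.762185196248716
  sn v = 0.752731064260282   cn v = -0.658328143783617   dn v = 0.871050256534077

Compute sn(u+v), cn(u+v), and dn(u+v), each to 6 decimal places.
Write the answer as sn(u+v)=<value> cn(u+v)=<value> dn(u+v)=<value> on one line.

sn(u+v)=-0.840718 cn(u+v)=-0.541472 dn(u+v)=0.836078

m = k² = 0.425820197401
D = 1 − m·sn²u·sn²v = 0.7625511271106194
sn(u+v) = (sn u·cn v·dn v + sn v·cn u·dn u)/D = -0.6410908343141098/0.7625511271106194 = -0.8407184928612793
cn(u+v) = (cn u·cn v − sn u·sn v·dn u·dn v)/D = -0.4129004282101372/0.7625511271106194 = -0.5414724515255223
dn(u+v) = (dn u·dn v − m·sn u·sn v·cn u·cn v)/D = 0.6375525098595983/0.7625511271106194 = 0.8360783784758761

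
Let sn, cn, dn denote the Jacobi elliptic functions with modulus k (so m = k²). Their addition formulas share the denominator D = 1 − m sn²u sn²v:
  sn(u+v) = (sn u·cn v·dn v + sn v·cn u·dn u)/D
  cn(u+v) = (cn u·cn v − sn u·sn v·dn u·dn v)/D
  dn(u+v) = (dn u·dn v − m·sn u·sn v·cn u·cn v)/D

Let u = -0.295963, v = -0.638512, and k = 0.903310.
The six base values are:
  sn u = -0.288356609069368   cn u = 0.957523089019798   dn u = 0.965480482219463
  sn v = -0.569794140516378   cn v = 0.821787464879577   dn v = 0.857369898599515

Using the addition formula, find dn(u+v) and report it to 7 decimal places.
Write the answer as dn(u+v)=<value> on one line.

dn(u+v)=0.7385478

m = k² = 0.8159689561
D = 1 − m·sn²u·sn²v = 0.9779722867953397
dn(u+v) = (dn u·dn v − m·sn u·sn v·cn u·cn v)/D = 0.7222792879533329/0.9779722867953397 = 0.7385478072391272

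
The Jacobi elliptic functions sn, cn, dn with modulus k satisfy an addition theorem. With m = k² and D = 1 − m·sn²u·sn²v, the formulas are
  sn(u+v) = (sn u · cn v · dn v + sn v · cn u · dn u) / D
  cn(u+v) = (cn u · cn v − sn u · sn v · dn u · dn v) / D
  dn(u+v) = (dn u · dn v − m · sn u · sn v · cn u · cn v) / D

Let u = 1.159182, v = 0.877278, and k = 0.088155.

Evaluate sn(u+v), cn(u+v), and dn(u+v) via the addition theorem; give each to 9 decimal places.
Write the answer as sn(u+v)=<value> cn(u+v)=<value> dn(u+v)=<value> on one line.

sn u = 0.9158590508772874, cn u = 0.4014999363962021, dn u = 0.9967353948126622
sn v = 0.7685225299487075, cn v = 0.6398227261994044, dn v = 0.9977023899729081
m = k² = 0.007771304025
D = 1 − m·sn²u·sn²v = 0.9961499675466206
sn(u+v) = (sn u·cn v·dn v + sn v·cn u·dn u)/D = 0.8921954787548131/0.9961499675466206 = 0.8956437362058717
cn(u+v) = (cn u·cn v − sn u·sn v·dn u·dn v)/D = -0.4430597990481682/0.9961499675466206 = -0.4447721864001693
dn(u+v) = (dn u·dn v − m·sn u·sn v·cn u·cn v)/D = 0.9930401303984271/0.9961499675466206 = 0.9968781436033646

sn(u+v)=0.895643736 cn(u+v)=-0.444772186 dn(u+v)=0.996878144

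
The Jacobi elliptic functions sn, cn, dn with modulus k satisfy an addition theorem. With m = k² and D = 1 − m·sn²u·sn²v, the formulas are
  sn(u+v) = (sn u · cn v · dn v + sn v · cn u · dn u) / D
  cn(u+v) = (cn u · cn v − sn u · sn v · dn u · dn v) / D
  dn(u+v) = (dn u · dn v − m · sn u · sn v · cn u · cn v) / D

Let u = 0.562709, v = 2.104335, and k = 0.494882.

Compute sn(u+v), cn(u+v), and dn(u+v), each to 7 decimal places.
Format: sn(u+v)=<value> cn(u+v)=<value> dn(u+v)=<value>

sn(u+v)=0.6337326 cn(u+v)=-0.7735522 dn(u+v)=0.9495476

sn u = 0.5277103536556667, cn u = 0.849424383123425, dn u = 0.9652970541446382
sn v = 0.9327934033467896, cn v = -0.3604115240564785, dn v = 0.8870763862971009
m = k² = 0.244908193924
D = 1 − m·sn²u·sn²v = 0.9406575492457849
sn(u+v) = (sn u·cn v·dn v + sn v·cn u·dn u)/D = 0.5961253931401547/0.9406575492457849 = 0.6337326411913936
cn(u+v) = (cn u·cn v − sn u·sn v·dn u·dn v)/D = -0.7276476761500598/0.9406575492457849 = -0.7735521569284002
dn(u+v) = (dn u·dn v − m·sn u·sn v·cn u·cn v)/D = 0.8931991412886918/0.9406575492457849 = 0.9495476244302243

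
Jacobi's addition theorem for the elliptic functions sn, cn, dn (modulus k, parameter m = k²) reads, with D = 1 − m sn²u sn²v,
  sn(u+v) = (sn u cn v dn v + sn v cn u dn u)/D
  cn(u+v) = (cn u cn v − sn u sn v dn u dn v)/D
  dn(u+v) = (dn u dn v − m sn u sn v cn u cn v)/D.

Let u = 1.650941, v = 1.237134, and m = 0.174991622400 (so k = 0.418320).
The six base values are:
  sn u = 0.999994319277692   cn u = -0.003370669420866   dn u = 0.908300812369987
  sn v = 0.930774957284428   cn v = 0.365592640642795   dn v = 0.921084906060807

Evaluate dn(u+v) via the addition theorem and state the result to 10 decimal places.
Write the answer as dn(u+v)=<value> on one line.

dn(u+v)=0.9863551884

m = k² = 0.1749916224
D = 1 − m·sn²u·sn²v = 0.8483991265926498
dn(u+v) = (dn u·dn v − m·sn u·sn v·cn u·cn v)/D = 0.8368228803202665/0.8483991265926498 = 0.9863551883664992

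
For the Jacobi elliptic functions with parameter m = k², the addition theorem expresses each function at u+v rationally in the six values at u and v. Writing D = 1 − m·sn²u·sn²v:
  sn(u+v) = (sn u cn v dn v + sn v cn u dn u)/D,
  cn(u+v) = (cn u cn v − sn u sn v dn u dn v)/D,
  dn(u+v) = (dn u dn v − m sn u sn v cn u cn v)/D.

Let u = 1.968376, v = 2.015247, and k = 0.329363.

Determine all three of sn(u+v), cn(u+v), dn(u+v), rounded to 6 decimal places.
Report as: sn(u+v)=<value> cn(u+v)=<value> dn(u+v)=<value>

sn(u+v)=-0.677510 cn(u+v)=-0.735514 dn(u+v)=0.974785

sn u = 0.9449853223675756, cn u = -0.3271127336406354, dn u = 0.9503302952125395
sn v = 0.9294681837001992, cn v = -0.3689022844725317, dn v = 0.9519889367408486
m = k² = 0.108479985769
D = 1 − m·sn²u·sn²v = 0.9163109183920733
sn(u+v) = (sn u·cn v·dn v + sn v·cn u·dn u)/D = -0.6208094974884465/0.9163109183920733 = -0.677509658596923
cn(u+v) = (cn u·cn v − sn u·sn v·dn u·dn v)/D = -0.6739593956557526/0.9163109183920733 = -0.7355138764890034
dn(u+v) = (dn u·dn v − m·sn u·sn v·cn u·cn v)/D = 0.8932060410942215/0.9163109183920733 = 0.9747848936053324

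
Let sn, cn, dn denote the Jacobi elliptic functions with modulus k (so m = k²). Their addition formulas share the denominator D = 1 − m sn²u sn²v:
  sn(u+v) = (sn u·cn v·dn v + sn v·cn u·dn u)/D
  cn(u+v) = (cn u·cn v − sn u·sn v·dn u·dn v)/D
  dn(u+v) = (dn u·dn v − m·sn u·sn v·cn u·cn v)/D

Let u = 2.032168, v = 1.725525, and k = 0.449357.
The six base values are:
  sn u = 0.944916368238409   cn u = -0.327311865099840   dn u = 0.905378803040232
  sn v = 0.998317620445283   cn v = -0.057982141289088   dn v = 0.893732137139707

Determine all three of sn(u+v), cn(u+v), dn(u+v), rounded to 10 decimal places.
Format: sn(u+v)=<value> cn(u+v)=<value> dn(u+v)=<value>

sn(u+v)=-0.4203359814 cn(u+v)=-0.9073685374 dn(u+v)=0.9819999999

m = k² = 0.201921713449
D = 1 − m·sn²u·sn²v = 0.8203168965092134
sn(u+v) = (sn u·cn v·dn v + sn v·cn u·dn u)/D = -0.3448087077699101/0.8203168965092134 = -0.4203359814203673
cn(u+v) = (cn u·cn v − sn u·sn v·dn u·dn v)/D = -0.7443297426171765/0.8203168965092134 = -0.9073685374330414
dn(u+v) = (dn u·dn v − m·sn u·sn v·cn u·cn v)/D = 0.8055511922554865/0.8203168965092134 = 0.9819999998579074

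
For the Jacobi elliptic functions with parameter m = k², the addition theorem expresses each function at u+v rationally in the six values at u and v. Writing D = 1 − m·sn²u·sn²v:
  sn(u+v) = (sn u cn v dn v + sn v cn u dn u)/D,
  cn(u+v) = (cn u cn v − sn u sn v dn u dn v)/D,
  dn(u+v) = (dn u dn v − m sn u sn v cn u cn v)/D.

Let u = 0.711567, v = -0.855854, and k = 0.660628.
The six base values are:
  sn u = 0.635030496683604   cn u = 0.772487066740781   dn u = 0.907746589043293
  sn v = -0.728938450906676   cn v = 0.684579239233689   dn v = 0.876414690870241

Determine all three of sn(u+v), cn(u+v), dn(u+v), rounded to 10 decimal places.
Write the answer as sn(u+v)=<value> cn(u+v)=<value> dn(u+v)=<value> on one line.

m = k² = 0.436429354384
D = 1 − m·sn²u·sn²v = 0.9064842336097468
sn(u+v) = (sn u·cn v·dn v + sn v·cn u·dn u)/D = -0.1301454285922258/0.9064842336097468 = -0.1435716405943086
cn(u+v) = (cn u·cn v − sn u·sn v·dn u·dn v)/D = 0.8970929902744731/0.9064842336097468 = 0.9896399264465125
dn(u+v) = (dn u·dn v − m·sn u·sn v·cn u·cn v)/D = 0.9023976387624188/0.9064842336097468 = 0.9954918191670531

sn(u+v)=-0.1435716406 cn(u+v)=0.9896399264 dn(u+v)=0.9954918192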